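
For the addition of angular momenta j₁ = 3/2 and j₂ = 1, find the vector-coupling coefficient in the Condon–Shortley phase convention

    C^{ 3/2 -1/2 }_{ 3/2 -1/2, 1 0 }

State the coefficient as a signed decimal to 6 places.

−√(1/15) = -0.258199

triangle: 1!*2!*1!/5! = 2/120
(j±m)!: 1!*2!*1!*1!*1!*2! = 4
prefactor² = (2J+1)*Δ*N² = 4/15
  k=0: +1/(0!*1!*2!*1!*0!*0!) = 1/2
  k=1: −1/(1!*0!*1!*0!*1!*1!) = -1
Σ = -1/2  ⇒  CG² = 4/15*(-1/2)² = 1/15
CG = −√(1/15) = -0.258199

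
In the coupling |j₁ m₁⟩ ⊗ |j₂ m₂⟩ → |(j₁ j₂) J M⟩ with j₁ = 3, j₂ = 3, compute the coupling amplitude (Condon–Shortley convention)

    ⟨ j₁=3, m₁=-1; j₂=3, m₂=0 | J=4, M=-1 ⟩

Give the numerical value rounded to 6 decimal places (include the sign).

√[9·2!4!4!/11! · 2!4!3!3!3!5!] = √(124416/385)
  +(−1)^0/∏(0,2,4,3,0,1)! = 1/288  (running 1/288)
  +(−1)^1/∏(1,1,3,2,1,2)! = -1/24  (running -11/288)
  +(−1)^2/∏(2,0,2,1,2,3)! = 1/48  (running -5/288)
⟨..|..⟩ = √(124416/385)·(-5/288) = -0.312094

-0.312094  (= −√(15/154))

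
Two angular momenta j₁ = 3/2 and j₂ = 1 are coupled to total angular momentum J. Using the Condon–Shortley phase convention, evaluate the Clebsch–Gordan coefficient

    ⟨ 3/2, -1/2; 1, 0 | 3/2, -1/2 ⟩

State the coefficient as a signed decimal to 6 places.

−√(1/15) = -0.258199

j₁+j₂−J=1  J+j₁−j₂=2  J−j₁+j₂=1  j₁+j₂+J+1=5
(j₁±m₁, j₂±m₂, J±M) = (1,2,1,1,1,2)
P² = 4/15
sum k=0..1:
  [0] +1/2 = 1/2
  [1] −1/1 = -1
S = -1/2
C² = P²·S² = 1/15 ; C = -0.258199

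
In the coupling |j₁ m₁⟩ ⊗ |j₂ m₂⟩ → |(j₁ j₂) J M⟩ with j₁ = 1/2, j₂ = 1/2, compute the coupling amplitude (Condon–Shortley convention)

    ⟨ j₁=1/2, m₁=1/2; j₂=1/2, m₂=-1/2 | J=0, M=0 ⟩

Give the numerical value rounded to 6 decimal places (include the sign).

+0.707107

√[1·1!0!0!/2! · 1!0!0!1!0!0!] = √(1/2)
  +(−1)^0/∏(0,1,0,0,0,0)! = 1  (running 1)
⟨..|..⟩ = √(1/2)·(1) = +0.707107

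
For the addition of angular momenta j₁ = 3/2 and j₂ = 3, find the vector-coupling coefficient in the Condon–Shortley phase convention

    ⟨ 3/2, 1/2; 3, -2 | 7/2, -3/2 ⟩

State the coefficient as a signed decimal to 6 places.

√[8·1!2!5!/9! · 2!1!1!5!2!5!] = √(6400/21)
  +(−1)^0/∏(0,1,1,1,1,4)! = 1/24  (running 1/24)
  +(−1)^1/∏(1,0,0,0,2,5)! = -1/240  (running 3/80)
⟨..|..⟩ = √(6400/21)·(3/80) = +0.654654

+√(3/7) = +0.654654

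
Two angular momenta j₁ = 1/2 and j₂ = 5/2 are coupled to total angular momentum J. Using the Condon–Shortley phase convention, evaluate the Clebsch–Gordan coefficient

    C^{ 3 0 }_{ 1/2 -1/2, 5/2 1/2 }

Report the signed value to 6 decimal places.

j₁+j₂−J=0  J+j₁−j₂=1  J−j₁+j₂=5  j₁+j₂+J+1=7
(j₁±m₁, j₂±m₂, J±M) = (0,1,3,2,3,3)
P² = 72
sum k=0..0:
  [0] +1/12 = 1/12
S = 1/12
C² = P²·S² = 1/2 ; C = +0.707107

+0.707107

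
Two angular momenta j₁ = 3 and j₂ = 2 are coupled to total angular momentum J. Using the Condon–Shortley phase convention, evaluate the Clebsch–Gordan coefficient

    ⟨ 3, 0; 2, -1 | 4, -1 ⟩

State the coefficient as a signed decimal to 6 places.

triangle: 1!×5!×3!/10! = 720/3628800
(j±m)!: 3!×3!×1!×3!×3!×5! = 155520
prefactor² = (2J+1)×Δ×N² = 1944/7
  k=0: +1/(0!×1!×3!×1!×2!×2!) = 1/24
  k=1: −1/(1!×0!×2!×0!×3!×3!) = -1/72
Σ = 1/36  ⇒  CG² = 1944/7×1/36² = 3/14
CG = +√(3/14) = +0.462910

+√(3/14) = +0.462910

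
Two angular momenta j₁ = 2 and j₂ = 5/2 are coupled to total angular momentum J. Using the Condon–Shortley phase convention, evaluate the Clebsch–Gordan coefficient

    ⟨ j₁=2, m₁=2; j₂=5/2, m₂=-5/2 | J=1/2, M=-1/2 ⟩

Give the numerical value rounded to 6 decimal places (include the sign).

+√(1/3) ≈ +0.577350

triangle: 4!×0!×1!/6! = 24/720
(j±m)!: 4!×0!×0!×5!×0!×1! = 2880
prefactor² = (2J+1)×Δ×N² = 192
  k=0: +1/(0!×4!×0!×0!×0!×1!) = 1/24
Σ = 1/24  ⇒  CG² = 192×1/24² = 1/3
CG = +√(1/3) = +0.577350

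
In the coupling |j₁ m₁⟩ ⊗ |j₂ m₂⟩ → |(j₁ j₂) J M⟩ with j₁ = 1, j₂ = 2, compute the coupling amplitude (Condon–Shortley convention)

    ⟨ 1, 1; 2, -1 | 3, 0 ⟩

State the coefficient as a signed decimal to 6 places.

+√(1/5) = +0.447214

triangle: 0!·2!·4!/7! = 48/5040
(j±m)!: 2!·0!·1!·3!·3!·3! = 432
prefactor² = (2J+1)·Δ·N² = 144/5
  k=0: +1/(0!·0!·0!·1!·2!·3!) = 1/12
Σ = 1/12  ⇒  CG² = 144/5·1/12² = 1/5
CG = +√(1/5) = +0.447214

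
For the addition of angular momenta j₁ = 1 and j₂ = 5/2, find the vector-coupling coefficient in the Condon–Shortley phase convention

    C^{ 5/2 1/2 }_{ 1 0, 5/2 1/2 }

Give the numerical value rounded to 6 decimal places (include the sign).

-0.169031

j₁+j₂−J=1  J+j₁−j₂=1  J−j₁+j₂=4  j₁+j₂+J+1=7
(j₁±m₁, j₂±m₂, J±M) = (1,1,3,2,3,2)
P² = 144/35
sum k=0..1:
  [0] +1/6 = 1/6
  [1] −1/4 = -1/4
S = -1/12
C² = P²·S² = 1/35 ; C = -0.169031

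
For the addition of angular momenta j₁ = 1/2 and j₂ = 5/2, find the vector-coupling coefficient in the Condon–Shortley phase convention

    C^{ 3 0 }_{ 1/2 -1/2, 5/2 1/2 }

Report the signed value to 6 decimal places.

triangle: 0!×1!×5!/7! = 120/5040
(j±m)!: 0!×1!×3!×2!×3!×3! = 432
prefactor² = (2J+1)×Δ×N² = 72
  k=0: +1/(0!×0!×1!×3!×0!×2!) = 1/12
Σ = 1/12  ⇒  CG² = 72×1/12² = 1/2
CG = +√(1/2) = +0.707107

+√(1/2) = +0.707107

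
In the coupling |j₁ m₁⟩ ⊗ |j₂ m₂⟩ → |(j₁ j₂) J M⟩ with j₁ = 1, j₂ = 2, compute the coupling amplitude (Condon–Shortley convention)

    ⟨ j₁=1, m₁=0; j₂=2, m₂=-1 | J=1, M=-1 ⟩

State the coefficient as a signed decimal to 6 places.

-0.547723

√[3·2!0!2!/5! · 1!1!1!3!0!2!] = √(6/5)
  +(−1)^1/∏(1,1,0,0,0,2)! = -1/2  (running -1/2)
⟨..|..⟩ = √(6/5)·(-1/2) = -0.547723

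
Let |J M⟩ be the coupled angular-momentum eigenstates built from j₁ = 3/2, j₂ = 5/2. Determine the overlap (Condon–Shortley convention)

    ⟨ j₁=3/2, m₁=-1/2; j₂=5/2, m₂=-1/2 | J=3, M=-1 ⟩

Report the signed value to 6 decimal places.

√[7·1!2!4!/8! · 1!2!2!3!2!4!] = √(48/5)
  +(−1)^0/∏(0,1,2,2,0,2)! = 1/8  (running 1/8)
  +(−1)^1/∏(1,0,1,1,1,3)! = -1/6  (running -1/24)
⟨..|..⟩ = √(48/5)·(-1/24) = -0.129099

−√(1/60) = -0.129099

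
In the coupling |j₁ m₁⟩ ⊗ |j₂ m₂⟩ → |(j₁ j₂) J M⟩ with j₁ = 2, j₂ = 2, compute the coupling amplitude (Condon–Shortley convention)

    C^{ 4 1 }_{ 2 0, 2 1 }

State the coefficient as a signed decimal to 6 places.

j₁+j₂−J=0  J+j₁−j₂=4  J−j₁+j₂=4  j₁+j₂+J+1=9
(j₁±m₁, j₂±m₂, J±M) = (2,2,3,1,5,3)
P² = 1728/7
sum k=0..0:
  [0] +1/24 = 1/24
S = 1/24
C² = P²·S² = 3/7 ; C = +0.654654

+0.654654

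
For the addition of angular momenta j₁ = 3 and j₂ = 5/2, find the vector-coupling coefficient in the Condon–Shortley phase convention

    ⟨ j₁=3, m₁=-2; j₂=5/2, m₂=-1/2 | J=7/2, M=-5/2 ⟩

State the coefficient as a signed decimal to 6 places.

j₁+j₂−J=2  J+j₁−j₂=4  J−j₁+j₂=3  j₁+j₂+J+1=10
(j₁±m₁, j₂±m₂, J±M) = (1,5,2,3,1,6)
P² = 4608/7
sum k=1..2:
  [1] −1/48 = -1/48
  [2] +1/72 = 1/72
S = -1/144
C² = P²·S² = 2/63 ; C = -0.178174

−√(2/63) = -0.178174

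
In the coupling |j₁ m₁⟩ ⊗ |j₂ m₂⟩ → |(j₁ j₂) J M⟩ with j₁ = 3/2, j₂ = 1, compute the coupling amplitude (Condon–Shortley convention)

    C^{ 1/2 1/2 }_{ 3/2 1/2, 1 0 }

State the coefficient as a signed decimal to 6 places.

-0.577350

√[2·2!1!0!/4! · 2!1!1!1!1!0!] = √(1/3)
  +(−1)^1/∏(1,1,0,0,1,0)! = -1  (running -1)
⟨..|..⟩ = √(1/3)·(-1) = -0.577350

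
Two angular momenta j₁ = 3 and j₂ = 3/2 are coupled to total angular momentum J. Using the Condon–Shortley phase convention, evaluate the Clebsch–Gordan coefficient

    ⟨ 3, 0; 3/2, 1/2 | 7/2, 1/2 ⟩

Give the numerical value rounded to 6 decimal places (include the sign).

-0.308607

√[8·1!5!2!/9! · 3!3!2!1!4!3!] = √(384/7)
  +(−1)^0/∏(0,1,3,2,2,0)! = 1/24  (running 1/24)
  +(−1)^1/∏(1,0,2,1,3,1)! = -1/12  (running -1/24)
⟨..|..⟩ = √(384/7)·(-1/24) = -0.308607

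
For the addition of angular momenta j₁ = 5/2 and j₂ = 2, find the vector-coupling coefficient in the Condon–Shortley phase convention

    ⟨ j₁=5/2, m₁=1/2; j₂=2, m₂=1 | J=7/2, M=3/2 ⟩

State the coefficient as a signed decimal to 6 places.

-0.308607

j₁+j₂−J=1  J+j₁−j₂=4  J−j₁+j₂=3  j₁+j₂+J+1=9
(j₁±m₁, j₂±m₂, J±M) = (3,2,3,1,5,2)
P² = 384/7
sum k=0..1:
  [0] +1/24 = 1/24
  [1] −1/12 = -1/12
S = -1/24
C² = P²·S² = 2/21 ; C = -0.308607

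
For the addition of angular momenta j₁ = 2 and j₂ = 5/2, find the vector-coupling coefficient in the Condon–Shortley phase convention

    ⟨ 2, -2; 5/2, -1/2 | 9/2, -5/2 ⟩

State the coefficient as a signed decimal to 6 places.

j₁+j₂−J=0  J+j₁−j₂=4  J−j₁+j₂=5  j₁+j₂+J+1=10
(j₁±m₁, j₂±m₂, J±M) = (0,4,2,3,2,7)
P² = 23040
sum k=0..0:
  [0] +1/288 = 1/288
S = 1/288
C² = P²·S² = 5/18 ; C = +0.527046

+√(5/18) ≈ +0.527046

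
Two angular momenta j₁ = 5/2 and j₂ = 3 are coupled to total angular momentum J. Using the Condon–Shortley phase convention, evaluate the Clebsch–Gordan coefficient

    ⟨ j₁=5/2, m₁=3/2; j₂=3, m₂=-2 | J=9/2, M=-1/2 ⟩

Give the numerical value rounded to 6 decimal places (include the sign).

+0.510355

triangle: 1!·4!·5!/11! = 2880/39916800
(j±m)!: 4!·1!·1!·5!·4!·5! = 8294400
prefactor² = (2J+1)·Δ·N² = 460800/77
  k=0: +1/(0!·1!·1!·1!·3!·4!) = 1/144
  k=1: −1/(1!·0!·0!·0!·4!·5!) = -1/2880
Σ = 19/2880  ⇒  CG² = 460800/77·19/2880² = 361/1386
CG = +√(361/1386) = +0.510355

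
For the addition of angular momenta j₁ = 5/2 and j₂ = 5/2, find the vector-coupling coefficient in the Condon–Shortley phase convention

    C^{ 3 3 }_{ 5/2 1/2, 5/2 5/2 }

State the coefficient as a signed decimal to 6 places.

triangle: 2!·3!·3!/9! = 72/362880
(j±m)!: 3!·2!·5!·0!·6!·0! = 1036800
prefactor² = (2J+1)·Δ·N² = 1440
  k=2: +1/(2!·0!·0!·3!·3!·0!) = 1/72
Σ = 1/72  ⇒  CG² = 1440·1/72² = 5/18
CG = +√(5/18) = +0.527046

+0.527046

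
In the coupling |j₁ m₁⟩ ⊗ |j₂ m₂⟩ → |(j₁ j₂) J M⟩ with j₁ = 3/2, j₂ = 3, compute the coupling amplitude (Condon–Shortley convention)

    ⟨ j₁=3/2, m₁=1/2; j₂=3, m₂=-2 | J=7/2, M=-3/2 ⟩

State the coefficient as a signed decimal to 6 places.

j₁+j₂−J=1  J+j₁−j₂=2  J−j₁+j₂=5  j₁+j₂+J+1=9
(j₁±m₁, j₂±m₂, J±M) = (2,1,1,5,2,5)
P² = 6400/21
sum k=0..1:
  [0] +1/24 = 1/24
  [1] −1/240 = -1/240
S = 3/80
C² = P²·S² = 3/7 ; C = +0.654654

+√(3/7) ≈ +0.654654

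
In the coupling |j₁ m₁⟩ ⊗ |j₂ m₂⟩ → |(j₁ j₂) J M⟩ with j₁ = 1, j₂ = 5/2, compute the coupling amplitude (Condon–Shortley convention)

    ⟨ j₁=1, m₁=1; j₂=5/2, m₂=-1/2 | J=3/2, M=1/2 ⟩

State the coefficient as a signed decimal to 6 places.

+0.447214  (= +√(1/5))

√[4·2!0!3!/6! · 2!0!2!3!2!1!] = √(16/5)
  +(−1)^0/∏(0,2,0,2,0,1)! = 1/4  (running 1/4)
⟨..|..⟩ = √(16/5)·(1/4) = +0.447214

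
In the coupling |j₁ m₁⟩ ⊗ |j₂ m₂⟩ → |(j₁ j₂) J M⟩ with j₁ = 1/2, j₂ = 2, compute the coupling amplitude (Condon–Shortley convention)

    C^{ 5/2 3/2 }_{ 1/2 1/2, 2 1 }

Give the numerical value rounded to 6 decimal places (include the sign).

j₁+j₂−J=0  J+j₁−j₂=1  J−j₁+j₂=4  j₁+j₂+J+1=6
(j₁±m₁, j₂±m₂, J±M) = (1,0,3,1,4,1)
P² = 144/5
sum k=0..0:
  [0] +1/6 = 1/6
S = 1/6
C² = P²·S² = 4/5 ; C = +0.894427

+0.894427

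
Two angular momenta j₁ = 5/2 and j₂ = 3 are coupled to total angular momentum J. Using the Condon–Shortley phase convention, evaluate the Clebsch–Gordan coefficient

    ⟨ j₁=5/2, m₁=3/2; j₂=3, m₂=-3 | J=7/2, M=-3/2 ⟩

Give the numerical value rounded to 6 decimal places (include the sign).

j₁+j₂−J=2  J+j₁−j₂=3  J−j₁+j₂=4  j₁+j₂+J+1=10
(j₁±m₁, j₂±m₂, J±M) = (4,1,0,6,2,5)
P² = 18432/7
sum k=0..0:
  [0] +1/96 = 1/96
S = 1/96
C² = P²·S² = 2/7 ; C = +0.534522

+√(2/7) = +0.534522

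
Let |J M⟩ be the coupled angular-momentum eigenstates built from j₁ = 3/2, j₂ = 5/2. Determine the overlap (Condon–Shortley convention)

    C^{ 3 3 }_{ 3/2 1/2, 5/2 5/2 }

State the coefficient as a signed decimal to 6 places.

j₁+j₂−J=1  J+j₁−j₂=2  J−j₁+j₂=4  j₁+j₂+J+1=8
(j₁±m₁, j₂±m₂, J±M) = (2,1,5,0,6,0)
P² = 1440
sum k=1..1:
  [1] −1/48 = -1/48
S = -1/48
C² = P²·S² = 5/8 ; C = -0.790569

−√(5/8) = -0.790569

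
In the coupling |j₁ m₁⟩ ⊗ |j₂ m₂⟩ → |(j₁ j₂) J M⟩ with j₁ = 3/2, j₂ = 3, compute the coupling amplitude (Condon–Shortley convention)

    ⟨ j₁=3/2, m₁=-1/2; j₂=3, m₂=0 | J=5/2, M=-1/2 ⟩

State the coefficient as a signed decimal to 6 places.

-0.414039  (= −√(6/35))

triangle: 2!*1!*4!/8! = 48/40320
(j±m)!: 1!*2!*3!*3!*2!*3! = 864
prefactor² = (2J+1)*Δ*N² = 216/35
  k=1: −1/(1!*1!*1!*2!*0!*2!) = -1/4
  k=2: +1/(2!*0!*0!*1!*1!*3!) = 1/12
Σ = -1/6  ⇒  CG² = 216/35*(-1/6)² = 6/35
CG = −√(6/35) = -0.414039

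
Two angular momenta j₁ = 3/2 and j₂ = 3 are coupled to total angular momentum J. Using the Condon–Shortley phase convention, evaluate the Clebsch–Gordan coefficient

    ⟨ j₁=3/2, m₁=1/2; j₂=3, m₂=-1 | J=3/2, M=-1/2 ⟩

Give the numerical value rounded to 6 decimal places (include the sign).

−√(12/35) ≈ -0.585540

√[4·3!0!3!/7! · 2!1!2!4!1!2!] = √(192/35)
  +(−1)^1/∏(1,2,0,1,0,2)! = -1/4  (running -1/4)
⟨..|..⟩ = √(192/35)·(-1/4) = -0.585540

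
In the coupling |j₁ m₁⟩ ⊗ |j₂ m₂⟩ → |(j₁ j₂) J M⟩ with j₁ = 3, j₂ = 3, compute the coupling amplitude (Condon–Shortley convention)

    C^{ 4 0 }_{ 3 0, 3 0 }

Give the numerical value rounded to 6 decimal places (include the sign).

√[9·2!4!4!/11! · 3!3!3!3!4!4!] = √(373248/1925)
  +(−1)^0/∏(0,2,3,3,1,1)! = 1/72  (running 1/72)
  +(−1)^1/∏(1,1,2,2,2,2)! = -1/16  (running -7/144)
  +(−1)^2/∏(2,0,1,1,3,3)! = 1/72  (running -5/144)
⟨..|..⟩ = √(373248/1925)·(-5/144) = -0.483494

-0.483494  (= −√(18/77))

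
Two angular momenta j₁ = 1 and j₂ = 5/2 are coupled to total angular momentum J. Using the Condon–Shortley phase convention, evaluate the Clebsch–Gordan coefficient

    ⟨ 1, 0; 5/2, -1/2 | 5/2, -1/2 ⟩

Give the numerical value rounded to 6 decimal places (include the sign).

j₁+j₂−J=1  J+j₁−j₂=1  J−j₁+j₂=4  j₁+j₂+J+1=7
(j₁±m₁, j₂±m₂, J±M) = (1,1,2,3,2,3)
P² = 144/35
sum k=0..1:
  [0] +1/4 = 1/4
  [1] −1/6 = -1/6
S = 1/12
C² = P²·S² = 1/35 ; C = +0.169031

+√(1/35) = +0.169031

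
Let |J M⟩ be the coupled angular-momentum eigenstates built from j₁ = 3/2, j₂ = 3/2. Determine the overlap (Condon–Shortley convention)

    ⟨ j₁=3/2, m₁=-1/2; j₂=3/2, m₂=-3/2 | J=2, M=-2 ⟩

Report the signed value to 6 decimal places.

√[5·1!2!2!/6! · 1!2!0!3!0!4!] = √(8)
  +(−1)^0/∏(0,1,2,0,0,2)! = 1/4  (running 1/4)
⟨..|..⟩ = √(8)·(1/4) = +0.707107

+0.707107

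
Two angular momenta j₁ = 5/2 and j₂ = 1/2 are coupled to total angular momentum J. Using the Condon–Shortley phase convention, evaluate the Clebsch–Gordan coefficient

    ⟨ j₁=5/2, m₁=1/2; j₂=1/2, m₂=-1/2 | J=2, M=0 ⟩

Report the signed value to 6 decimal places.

+0.707107

j₁+j₂−J=1  J+j₁−j₂=4  J−j₁+j₂=0  j₁+j₂+J+1=6
(j₁±m₁, j₂±m₂, J±M) = (3,2,0,1,2,2)
P² = 8
sum k=0..0:
  [0] +1/4 = 1/4
S = 1/4
C² = P²·S² = 1/2 ; C = +0.707107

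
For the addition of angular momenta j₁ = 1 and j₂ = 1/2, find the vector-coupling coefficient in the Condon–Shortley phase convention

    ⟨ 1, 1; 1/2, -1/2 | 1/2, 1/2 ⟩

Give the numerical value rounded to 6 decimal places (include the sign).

j₁+j₂−J=1  J+j₁−j₂=1  J−j₁+j₂=0  j₁+j₂+J+1=3
(j₁±m₁, j₂±m₂, J±M) = (2,0,0,1,1,0)
P² = 2/3
sum k=0..0:
  [0] +1/1 = 1
S = 1
C² = P²·S² = 2/3 ; C = +0.816497

+√(2/3) ≈ +0.816497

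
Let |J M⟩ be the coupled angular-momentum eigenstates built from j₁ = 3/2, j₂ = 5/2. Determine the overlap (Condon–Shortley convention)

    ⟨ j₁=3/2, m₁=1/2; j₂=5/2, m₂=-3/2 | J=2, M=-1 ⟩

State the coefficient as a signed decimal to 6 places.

+0.154303

j₁+j₂−J=2  J+j₁−j₂=1  J−j₁+j₂=3  j₁+j₂+J+1=7
(j₁±m₁, j₂±m₂, J±M) = (2,1,1,4,1,3)
P² = 24/7
sum k=0..1:
  [0] +1/4 = 1/4
  [1] −1/6 = -1/6
S = 1/12
C² = P²·S² = 1/42 ; C = +0.154303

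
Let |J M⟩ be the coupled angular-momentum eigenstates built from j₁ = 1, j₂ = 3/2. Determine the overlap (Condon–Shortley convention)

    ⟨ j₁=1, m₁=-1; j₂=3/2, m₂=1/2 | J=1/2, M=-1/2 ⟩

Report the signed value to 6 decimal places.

triangle: 2!×0!×1!/4! = 2/24
(j±m)!: 0!×2!×2!×1!×0!×1! = 4
prefactor² = (2J+1)×Δ×N² = 2/3
  k=2: +1/(2!×0!×0!×0!×0!×1!) = 1/2
Σ = 1/2  ⇒  CG² = 2/3×1/2² = 1/6
CG = +√(1/6) = +0.408248

+0.408248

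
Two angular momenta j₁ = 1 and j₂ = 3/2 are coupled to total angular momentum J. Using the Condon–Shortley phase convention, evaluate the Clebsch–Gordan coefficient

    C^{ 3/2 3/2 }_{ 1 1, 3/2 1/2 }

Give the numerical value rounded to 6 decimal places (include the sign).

+√(2/5) = +0.632456

triangle: 1!·1!·2!/5! = 2/120
(j±m)!: 2!·0!·2!·1!·3!·0! = 24
prefactor² = (2J+1)·Δ·N² = 8/5
  k=0: +1/(0!·1!·0!·2!·1!·0!) = 1/2
Σ = 1/2  ⇒  CG² = 8/5·1/2² = 2/5
CG = +√(2/5) = +0.632456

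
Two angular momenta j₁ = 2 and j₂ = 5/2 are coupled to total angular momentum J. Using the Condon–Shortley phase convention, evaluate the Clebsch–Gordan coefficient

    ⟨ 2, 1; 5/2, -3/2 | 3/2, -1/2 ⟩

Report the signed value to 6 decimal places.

j₁+j₂−J=3  J+j₁−j₂=1  J−j₁+j₂=2  j₁+j₂+J+1=7
(j₁±m₁, j₂±m₂, J±M) = (3,1,1,4,1,2)
P² = 96/35
sum k=0..1:
  [0] +1/6 = 1/6
  [1] −1/4 = -1/4
S = -1/12
C² = P²·S² = 2/105 ; C = -0.138013

-0.138013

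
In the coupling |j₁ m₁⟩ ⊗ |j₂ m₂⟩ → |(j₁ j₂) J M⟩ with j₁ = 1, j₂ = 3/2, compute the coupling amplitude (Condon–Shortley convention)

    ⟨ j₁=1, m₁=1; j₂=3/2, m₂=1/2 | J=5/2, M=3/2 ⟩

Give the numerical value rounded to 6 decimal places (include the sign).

+0.774597  (= +√(3/5))

√[6·0!2!3!/6! · 2!0!2!1!4!1!] = √(48/5)
  +(−1)^0/∏(0,0,0,2,2,1)! = 1/4  (running 1/4)
⟨..|..⟩ = √(48/5)·(1/4) = +0.774597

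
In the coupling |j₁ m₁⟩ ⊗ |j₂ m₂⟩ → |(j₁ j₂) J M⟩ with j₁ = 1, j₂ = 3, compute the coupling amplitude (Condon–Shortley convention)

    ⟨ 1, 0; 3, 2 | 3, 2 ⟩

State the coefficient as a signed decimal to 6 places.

-0.577350  (= −√(1/3))

triangle: 1!·1!·5!/8! = 120/40320
(j±m)!: 1!·1!·5!·1!·5!·1! = 14400
prefactor² = (2J+1)·Δ·N² = 300
  k=0: +1/(0!·1!·1!·5!·0!·0!) = 1/120
  k=1: −1/(1!·0!·0!·4!·1!·1!) = -1/24
Σ = -1/30  ⇒  CG² = 300·(-1/30)² = 1/3
CG = −√(1/3) = -0.577350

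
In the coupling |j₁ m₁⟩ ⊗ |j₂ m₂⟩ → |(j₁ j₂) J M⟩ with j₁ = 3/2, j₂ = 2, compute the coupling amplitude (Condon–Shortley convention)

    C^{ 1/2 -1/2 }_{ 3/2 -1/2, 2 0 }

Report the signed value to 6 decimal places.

triangle: 3!*0!*1!/5! = 6/120
(j±m)!: 1!*2!*2!*2!*0!*1! = 8
prefactor² = (2J+1)*Δ*N² = 4/5
  k=2: +1/(2!*1!*0!*0!*0!*1!) = 1/2
Σ = 1/2  ⇒  CG² = 4/5*1/2² = 1/5
CG = +√(1/5) = +0.447214

+√(1/5) = +0.447214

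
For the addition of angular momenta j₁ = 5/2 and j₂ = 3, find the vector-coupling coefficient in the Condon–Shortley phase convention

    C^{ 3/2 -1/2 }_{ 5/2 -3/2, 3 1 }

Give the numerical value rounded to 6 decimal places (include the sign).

triangle: 4!·1!·2!/8! = 48/40320
(j±m)!: 1!·4!·4!·2!·1!·2! = 2304
prefactor² = (2J+1)·Δ·N² = 384/35
  k=3: −1/(3!·1!·1!·1!·0!·1!) = -1/6
  k=4: +1/(4!·0!·0!·0!·1!·2!) = 1/48
Σ = -7/48  ⇒  CG² = 384/35·(-7/48)² = 7/30
CG = −√(7/30) = -0.483046

-0.483046  (= −√(7/30))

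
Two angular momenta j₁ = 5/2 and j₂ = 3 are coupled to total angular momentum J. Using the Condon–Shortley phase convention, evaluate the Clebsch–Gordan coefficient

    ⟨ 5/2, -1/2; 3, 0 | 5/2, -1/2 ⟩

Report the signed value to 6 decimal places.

j₁+j₂−J=3  J+j₁−j₂=2  J−j₁+j₂=3  j₁+j₂+J+1=9
(j₁±m₁, j₂±m₂, J±M) = (2,3,3,3,2,3)
P² = 216/35
sum k=1..3:
  [1] −1/8 = -1/8
  [2] +1/4 = 1/4
  [3] −1/72 = -1/72
S = 1/9
C² = P²·S² = 8/105 ; C = +0.276026

+√(8/105) = +0.276026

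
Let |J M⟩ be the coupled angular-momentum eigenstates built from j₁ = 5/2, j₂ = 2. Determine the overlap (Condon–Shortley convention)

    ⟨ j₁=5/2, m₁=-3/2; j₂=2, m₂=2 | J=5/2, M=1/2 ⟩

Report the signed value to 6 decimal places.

√[6·2!3!2!/8! · 1!4!4!0!3!2!] = √(864/35)
  +(−1)^2/∏(2,0,2,2,1,0)! = 1/8  (running 1/8)
⟨..|..⟩ = √(864/35)·(1/8) = +0.621059

+0.621059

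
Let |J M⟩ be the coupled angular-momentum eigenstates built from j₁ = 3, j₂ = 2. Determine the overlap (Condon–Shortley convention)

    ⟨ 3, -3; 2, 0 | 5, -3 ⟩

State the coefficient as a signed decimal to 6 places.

triangle: 0!×6!×4!/11! = 17280/39916800
(j±m)!: 0!×6!×2!×2!×2!×8! = 232243200
prefactor² = (2J+1)×Δ×N² = 1105920
  k=0: +1/(0!×0!×6!×2!×0!×2!) = 1/2880
Σ = 1/2880  ⇒  CG² = 1105920×1/2880² = 2/15
CG = +√(2/15) = +0.365148

+0.365148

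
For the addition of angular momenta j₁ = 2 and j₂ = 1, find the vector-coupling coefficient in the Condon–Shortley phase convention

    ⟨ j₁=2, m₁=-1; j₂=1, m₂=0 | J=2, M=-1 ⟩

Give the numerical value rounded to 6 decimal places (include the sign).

-0.408248

triangle: 1!×3!×1!/6! = 6/720
(j±m)!: 1!×3!×1!×1!×1!×3! = 36
prefactor² = (2J+1)×Δ×N² = 3/2
  k=0: +1/(0!×1!×3!×1!×0!×0!) = 1/6
  k=1: −1/(1!×0!×2!×0!×1!×1!) = -1/2
Σ = -1/3  ⇒  CG² = 3/2×(-1/3)² = 1/6
CG = −√(1/6) = -0.408248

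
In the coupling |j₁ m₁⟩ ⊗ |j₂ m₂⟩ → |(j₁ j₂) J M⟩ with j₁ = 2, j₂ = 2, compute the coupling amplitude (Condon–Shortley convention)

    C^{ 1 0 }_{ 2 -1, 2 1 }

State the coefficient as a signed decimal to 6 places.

+0.316228  (= +√(1/10))

j₁+j₂−J=3  J+j₁−j₂=1  J−j₁+j₂=1  j₁+j₂+J+1=6
(j₁±m₁, j₂±m₂, J±M) = (1,3,3,1,1,1)
P² = 9/10
sum k=2..3:
  [2] +1/2 = 1/2
  [3] −1/6 = -1/6
S = 1/3
C² = P²·S² = 1/10 ; C = +0.316228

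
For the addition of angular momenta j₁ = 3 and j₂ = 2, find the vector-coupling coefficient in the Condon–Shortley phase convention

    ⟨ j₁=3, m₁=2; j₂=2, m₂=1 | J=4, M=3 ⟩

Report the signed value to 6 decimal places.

triangle: 1!*5!*3!/10! = 720/3628800
(j±m)!: 5!*1!*3!*1!*7!*1! = 3628800
prefactor² = (2J+1)*Δ*N² = 6480
  k=0: +1/(0!*1!*1!*3!*4!*0!) = 1/144
  k=1: −1/(1!*0!*0!*2!*5!*1!) = -1/240
Σ = 1/360  ⇒  CG² = 6480*1/360² = 1/20
CG = +√(1/20) = +0.223607

+√(1/20) ≈ +0.223607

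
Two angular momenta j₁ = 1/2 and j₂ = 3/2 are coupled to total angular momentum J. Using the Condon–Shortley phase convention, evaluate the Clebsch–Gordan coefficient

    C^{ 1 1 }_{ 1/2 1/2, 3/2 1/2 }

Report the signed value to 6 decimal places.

+√(1/4) = +0.500000

j₁+j₂−J=1  J+j₁−j₂=0  J−j₁+j₂=2  j₁+j₂+J+1=4
(j₁±m₁, j₂±m₂, J±M) = (1,0,2,1,2,0)
P² = 1
sum k=0..0:
  [0] +1/2 = 1/2
S = 1/2
C² = P²·S² = 1/4 ; C = +0.500000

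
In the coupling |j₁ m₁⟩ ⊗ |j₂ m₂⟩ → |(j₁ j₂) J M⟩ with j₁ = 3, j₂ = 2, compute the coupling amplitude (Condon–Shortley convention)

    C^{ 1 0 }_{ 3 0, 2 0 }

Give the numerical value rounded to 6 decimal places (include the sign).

+0.507093

j₁+j₂−J=4  J+j₁−j₂=2  J−j₁+j₂=0  j₁+j₂+J+1=7
(j₁±m₁, j₂±m₂, J±M) = (3,3,2,2,1,1)
P² = 144/35
sum k=2..2:
  [2] +1/4 = 1/4
S = 1/4
C² = P²·S² = 9/35 ; C = +0.507093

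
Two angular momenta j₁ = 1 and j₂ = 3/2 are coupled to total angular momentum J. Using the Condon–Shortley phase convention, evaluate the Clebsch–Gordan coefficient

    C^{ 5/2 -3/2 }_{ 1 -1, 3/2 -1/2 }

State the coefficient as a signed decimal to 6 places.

j₁+j₂−J=0  J+j₁−j₂=2  J−j₁+j₂=3  j₁+j₂+J+1=6
(j₁±m₁, j₂±m₂, J±M) = (0,2,1,2,1,4)
P² = 48/5
sum k=0..0:
  [0] +1/4 = 1/4
S = 1/4
C² = P²·S² = 3/5 ; C = +0.774597

+0.774597  (= +√(3/5))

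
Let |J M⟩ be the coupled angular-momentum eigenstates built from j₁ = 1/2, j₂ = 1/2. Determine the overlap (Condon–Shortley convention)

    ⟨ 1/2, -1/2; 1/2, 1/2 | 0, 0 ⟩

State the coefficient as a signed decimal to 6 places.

j₁+j₂−J=1  J+j₁−j₂=0  J−j₁+j₂=0  j₁+j₂+J+1=2
(j₁±m₁, j₂±m₂, J±M) = (0,1,1,0,0,0)
P² = 1/2
sum k=1..1:
  [1] −1/1 = -1
S = -1
C² = P²·S² = 1/2 ; C = -0.707107

−√(1/2) ≈ -0.707107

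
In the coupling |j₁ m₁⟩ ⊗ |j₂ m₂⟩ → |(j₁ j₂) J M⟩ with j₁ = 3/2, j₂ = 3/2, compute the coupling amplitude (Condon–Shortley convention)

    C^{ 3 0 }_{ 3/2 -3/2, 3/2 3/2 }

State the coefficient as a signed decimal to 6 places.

+0.223607

triangle: 0!×3!×3!/7! = 36/5040
(j±m)!: 0!×3!×3!×0!×3!×3! = 1296
prefactor² = (2J+1)×Δ×N² = 324/5
  k=0: +1/(0!×0!×3!×3!×0!×0!) = 1/36
Σ = 1/36  ⇒  CG² = 324/5×1/36² = 1/20
CG = +√(1/20) = +0.223607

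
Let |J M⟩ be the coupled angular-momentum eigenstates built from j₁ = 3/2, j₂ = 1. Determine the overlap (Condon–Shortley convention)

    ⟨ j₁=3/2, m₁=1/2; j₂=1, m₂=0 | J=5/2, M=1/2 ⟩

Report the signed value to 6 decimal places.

+√(3/5) ≈ +0.774597

√[6·0!3!2!/6! · 2!1!1!1!3!2!] = √(12/5)
  +(−1)^0/∏(0,0,1,1,2,1)! = 1/2  (running 1/2)
⟨..|..⟩ = √(12/5)·(1/2) = +0.774597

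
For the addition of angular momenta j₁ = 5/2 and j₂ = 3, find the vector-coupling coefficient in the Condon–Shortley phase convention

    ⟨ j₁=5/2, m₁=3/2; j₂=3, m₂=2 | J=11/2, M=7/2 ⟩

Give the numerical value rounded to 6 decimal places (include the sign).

j₁+j₂−J=0  J+j₁−j₂=5  J−j₁+j₂=6  j₁+j₂+J+1=12
(j₁±m₁, j₂±m₂, J±M) = (4,1,5,1,9,2)
P² = 49766400/11
sum k=0..0:
  [0] +1/2880 = 1/2880
S = 1/2880
C² = P²·S² = 6/11 ; C = +0.738549

+0.738549  (= +√(6/11))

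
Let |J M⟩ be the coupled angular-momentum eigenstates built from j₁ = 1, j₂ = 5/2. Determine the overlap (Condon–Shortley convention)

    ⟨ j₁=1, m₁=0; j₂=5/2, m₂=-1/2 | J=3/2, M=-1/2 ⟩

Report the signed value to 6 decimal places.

triangle: 2!*0!*3!/6! = 12/720
(j±m)!: 1!*1!*2!*3!*1!*2! = 24
prefactor² = (2J+1)*Δ*N² = 8/5
  k=1: −1/(1!*1!*0!*1!*0!*2!) = -1/2
Σ = -1/2  ⇒  CG² = 8/5*(-1/2)² = 2/5
CG = −√(2/5) = -0.632456

−√(2/5) = -0.632456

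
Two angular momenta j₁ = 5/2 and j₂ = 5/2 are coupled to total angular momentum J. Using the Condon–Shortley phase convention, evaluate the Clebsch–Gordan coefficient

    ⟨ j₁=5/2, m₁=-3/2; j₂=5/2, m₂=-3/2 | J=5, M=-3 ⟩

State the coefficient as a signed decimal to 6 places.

j₁+j₂−J=0  J+j₁−j₂=5  J−j₁+j₂=5  j₁+j₂+J+1=11
(j₁±m₁, j₂±m₂, J±M) = (1,4,1,4,2,8)
P² = 184320
sum k=0..0:
  [0] +1/576 = 1/576
S = 1/576
C² = P²·S² = 5/9 ; C = +0.745356

+0.745356  (= +√(5/9))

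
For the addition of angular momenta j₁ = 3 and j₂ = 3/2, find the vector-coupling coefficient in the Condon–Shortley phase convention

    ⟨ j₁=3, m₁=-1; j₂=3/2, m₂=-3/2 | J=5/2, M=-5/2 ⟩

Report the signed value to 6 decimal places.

√[6·2!4!1!/8! · 2!4!0!3!0!5!] = √(1728/7)
  +(−1)^0/∏(0,2,4,0,0,1)! = 1/48  (running 1/48)
⟨..|..⟩ = √(1728/7)·(1/48) = +0.327327

+0.327327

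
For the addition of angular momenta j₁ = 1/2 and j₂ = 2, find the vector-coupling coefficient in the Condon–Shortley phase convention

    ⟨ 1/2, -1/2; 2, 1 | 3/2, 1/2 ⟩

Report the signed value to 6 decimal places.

−√(3/5) ≈ -0.774597

j₁+j₂−J=1  J+j₁−j₂=0  J−j₁+j₂=3  j₁+j₂+J+1=5
(j₁±m₁, j₂±m₂, J±M) = (0,1,3,1,2,1)
P² = 12/5
sum k=1..1:
  [1] −1/2 = -1/2
S = -1/2
C² = P²·S² = 3/5 ; C = -0.774597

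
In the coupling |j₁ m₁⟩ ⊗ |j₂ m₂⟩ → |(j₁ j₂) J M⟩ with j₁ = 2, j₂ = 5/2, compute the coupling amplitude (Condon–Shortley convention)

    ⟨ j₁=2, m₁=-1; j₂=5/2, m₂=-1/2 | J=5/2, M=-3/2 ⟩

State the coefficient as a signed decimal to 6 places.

−√(6/35) = -0.414039

triangle: 2!*2!*3!/8! = 24/40320
(j±m)!: 1!*3!*2!*3!*1!*4! = 1728
prefactor² = (2J+1)*Δ*N² = 216/35
  k=1: −1/(1!*1!*2!*1!*0!*2!) = -1/4
  k=2: +1/(2!*0!*1!*0!*1!*3!) = 1/12
Σ = -1/6  ⇒  CG² = 216/35*(-1/6)² = 6/35
CG = −√(6/35) = -0.414039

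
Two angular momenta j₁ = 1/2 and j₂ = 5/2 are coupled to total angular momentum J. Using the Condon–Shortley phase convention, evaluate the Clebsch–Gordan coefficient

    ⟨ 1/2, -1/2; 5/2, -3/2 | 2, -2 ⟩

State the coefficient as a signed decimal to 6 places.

triangle: 1!·0!·4!/6! = 24/720
(j±m)!: 0!·1!·1!·4!·0!·4! = 576
prefactor² = (2J+1)·Δ·N² = 96
  k=1: −1/(1!·0!·0!·0!·0!·4!) = -1/24
Σ = -1/24  ⇒  CG² = 96·(-1/24)² = 1/6
CG = −√(1/6) = -0.408248

-0.408248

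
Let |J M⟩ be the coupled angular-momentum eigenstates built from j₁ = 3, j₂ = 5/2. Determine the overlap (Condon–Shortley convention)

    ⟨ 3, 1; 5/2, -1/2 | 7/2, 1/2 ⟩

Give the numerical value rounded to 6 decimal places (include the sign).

triangle: 2!×4!×3!/10! = 288/3628800
(j±m)!: 4!×2!×2!×3!×4!×3! = 82944
prefactor² = (2J+1)×Δ×N² = 9216/175
  k=0: +1/(0!×2!×2!×2!×2!×1!) = 1/16
  k=1: −1/(1!×1!×1!×1!×3!×2!) = -1/12
  k=2: +1/(2!×0!×0!×0!×4!×3!) = 1/288
Σ = -5/288  ⇒  CG² = 9216/175×(-5/288)² = 1/63
CG = −√(1/63) = -0.125988

-0.125988  (= −√(1/63))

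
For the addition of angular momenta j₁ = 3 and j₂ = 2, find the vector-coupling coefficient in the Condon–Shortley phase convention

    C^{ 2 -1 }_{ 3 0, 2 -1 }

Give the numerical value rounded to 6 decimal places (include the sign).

−√(2/7) = -0.534522

triangle: 3!·3!·1!/8! = 36/40320
(j±m)!: 3!·3!·1!·3!·1!·3! = 1296
prefactor² = (2J+1)·Δ·N² = 81/14
  k=0: +1/(0!·3!·3!·1!·0!·0!) = 1/36
  k=1: −1/(1!·2!·2!·0!·1!·1!) = -1/4
Σ = -2/9  ⇒  CG² = 81/14·(-2/9)² = 2/7
CG = −√(2/7) = -0.534522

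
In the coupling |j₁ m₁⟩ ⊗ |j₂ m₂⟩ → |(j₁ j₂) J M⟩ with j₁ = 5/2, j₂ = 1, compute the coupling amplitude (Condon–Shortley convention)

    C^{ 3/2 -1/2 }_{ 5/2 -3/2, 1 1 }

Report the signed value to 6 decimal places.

j₁+j₂−J=2  J+j₁−j₂=3  J−j₁+j₂=0  j₁+j₂+J+1=6
(j₁±m₁, j₂±m₂, J±M) = (1,4,2,0,1,2)
P² = 32/5
sum k=2..2:
  [2] +1/4 = 1/4
S = 1/4
C² = P²·S² = 2/5 ; C = +0.632456

+√(2/5) ≈ +0.632456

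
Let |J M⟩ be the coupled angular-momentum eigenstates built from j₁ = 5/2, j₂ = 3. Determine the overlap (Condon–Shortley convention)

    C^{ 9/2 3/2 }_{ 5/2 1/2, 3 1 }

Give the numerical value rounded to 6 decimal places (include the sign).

j₁+j₂−J=1  J+j₁−j₂=4  J−j₁+j₂=5  j₁+j₂+J+1=11
(j₁±m₁, j₂±m₂, J±M) = (3,2,4,2,6,3)
P² = 138240/77
sum k=0..1:
  [0] +1/96 = 1/96
  [1] −1/72 = -1/72
S = -1/288
C² = P²·S² = 5/231 ; C = -0.147122

−√(5/231) = -0.147122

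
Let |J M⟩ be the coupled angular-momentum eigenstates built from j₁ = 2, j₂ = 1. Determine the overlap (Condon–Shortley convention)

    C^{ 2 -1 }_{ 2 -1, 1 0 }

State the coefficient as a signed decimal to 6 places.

√[5·1!3!1!/6! · 1!3!1!1!1!3!] = √(3/2)
  +(−1)^0/∏(0,1,3,1,0,0)! = 1/6  (running 1/6)
  +(−1)^1/∏(1,0,2,0,1,1)! = -1/2  (running -1/3)
⟨..|..⟩ = √(3/2)·(-1/3) = -0.408248

-0.408248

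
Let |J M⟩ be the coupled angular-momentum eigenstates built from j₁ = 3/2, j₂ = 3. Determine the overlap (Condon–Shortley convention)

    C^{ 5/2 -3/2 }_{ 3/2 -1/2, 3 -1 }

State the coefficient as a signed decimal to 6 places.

-0.591608

j₁+j₂−J=2  J+j₁−j₂=1  J−j₁+j₂=4  j₁+j₂+J+1=8
(j₁±m₁, j₂±m₂, J±M) = (1,2,2,4,1,4)
P² = 576/35
sum k=1..2:
  [1] −1/6 = -1/6
  [2] +1/48 = 1/48
S = -7/48
C² = P²·S² = 7/20 ; C = -0.591608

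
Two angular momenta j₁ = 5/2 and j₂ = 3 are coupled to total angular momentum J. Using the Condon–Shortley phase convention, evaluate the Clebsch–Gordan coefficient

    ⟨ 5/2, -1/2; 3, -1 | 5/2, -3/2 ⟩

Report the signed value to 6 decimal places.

√[6·3!2!3!/9! · 2!3!2!4!1!4!] = √(576/35)
  +(−1)^1/∏(1,2,2,1,0,2)! = -1/8  (running -1/8)
  +(−1)^2/∏(2,1,1,0,1,3)! = 1/12  (running -1/24)
⟨..|..⟩ = √(576/35)·(-1/24) = -0.169031

-0.169031  (= −√(1/35))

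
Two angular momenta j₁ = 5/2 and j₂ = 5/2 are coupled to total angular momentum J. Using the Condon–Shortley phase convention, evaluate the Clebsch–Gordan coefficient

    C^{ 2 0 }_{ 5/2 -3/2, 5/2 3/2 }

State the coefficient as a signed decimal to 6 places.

j₁+j₂−J=3  J+j₁−j₂=2  J−j₁+j₂=2  j₁+j₂+J+1=8
(j₁±m₁, j₂±m₂, J±M) = (1,4,4,1,2,2)
P² = 48/7
sum k=2..3:
  [2] +1/8 = 1/8
  [3] −1/6 = -1/6
S = -1/24
C² = P²·S² = 1/84 ; C = -0.109109

−√(1/84) = -0.109109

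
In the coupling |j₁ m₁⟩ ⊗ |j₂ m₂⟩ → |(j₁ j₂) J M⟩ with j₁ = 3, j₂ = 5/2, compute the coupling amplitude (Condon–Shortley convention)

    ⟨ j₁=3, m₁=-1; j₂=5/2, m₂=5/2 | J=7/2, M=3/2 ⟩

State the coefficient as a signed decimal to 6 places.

√[8·2!4!3!/10! · 2!4!5!0!5!2!] = √(6144/7)
  +(−1)^2/∏(2,0,2,3,2,0)! = 1/48  (running 1/48)
⟨..|..⟩ = √(6144/7)·(1/48) = +0.617213

+√(8/21) ≈ +0.617213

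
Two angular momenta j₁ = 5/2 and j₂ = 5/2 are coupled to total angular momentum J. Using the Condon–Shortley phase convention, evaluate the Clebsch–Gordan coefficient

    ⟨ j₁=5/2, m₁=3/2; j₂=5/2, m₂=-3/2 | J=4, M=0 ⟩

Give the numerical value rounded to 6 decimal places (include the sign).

triangle: 1!·4!·4!/10! = 576/3628800
(j±m)!: 4!·1!·1!·4!·4!·4! = 331776
prefactor² = (2J+1)·Δ·N² = 82944/175
  k=0: +1/(0!·1!·1!·1!·3!·3!) = 1/36
  k=1: −1/(1!·0!·0!·0!·4!·4!) = -1/576
Σ = 5/192  ⇒  CG² = 82944/175·5/192² = 9/28
CG = +√(9/28) = +0.566947

+√(9/28) ≈ +0.566947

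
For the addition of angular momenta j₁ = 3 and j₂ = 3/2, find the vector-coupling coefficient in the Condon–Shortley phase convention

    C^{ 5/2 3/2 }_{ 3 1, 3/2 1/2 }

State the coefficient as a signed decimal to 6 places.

−√(7/20) = -0.591608

√[6·2!4!1!/8! · 4!2!2!1!4!1!] = √(576/35)
  +(−1)^1/∏(1,1,1,1,3,0)! = -1/6  (running -1/6)
  +(−1)^2/∏(2,0,0,0,4,1)! = 1/48  (running -7/48)
⟨..|..⟩ = √(576/35)·(-7/48) = -0.591608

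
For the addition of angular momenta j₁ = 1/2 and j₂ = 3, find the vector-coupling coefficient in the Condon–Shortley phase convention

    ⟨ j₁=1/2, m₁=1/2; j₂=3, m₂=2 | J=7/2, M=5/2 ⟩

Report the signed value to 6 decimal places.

+√(6/7) = +0.925820

√[8·0!1!6!/8! · 1!0!5!1!6!1!] = √(86400/7)
  +(−1)^0/∏(0,0,0,5,1,1)! = 1/120  (running 1/120)
⟨..|..⟩ = √(86400/7)·(1/120) = +0.925820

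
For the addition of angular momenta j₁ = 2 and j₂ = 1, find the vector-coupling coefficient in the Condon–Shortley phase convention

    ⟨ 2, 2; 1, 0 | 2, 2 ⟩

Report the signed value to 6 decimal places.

√[5·1!3!1!/6! · 4!0!1!1!4!0!] = √(24)
  +(−1)^0/∏(0,1,0,1,3,0)! = 1/6  (running 1/6)
⟨..|..⟩ = √(24)·(1/6) = +0.816497

+0.816497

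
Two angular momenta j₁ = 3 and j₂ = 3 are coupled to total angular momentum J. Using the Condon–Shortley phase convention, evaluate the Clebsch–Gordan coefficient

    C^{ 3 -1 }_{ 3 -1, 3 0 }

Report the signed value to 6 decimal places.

j₁+j₂−J=3  J+j₁−j₂=3  J−j₁+j₂=3  j₁+j₂+J+1=10
(j₁±m₁, j₂±m₂, J±M) = (2,4,3,3,2,4)
P² = 864/25
sum k=1..3:
  [1] −1/24 = -1/24
  [2] +1/8 = 1/8
  [3] −1/72 = -1/72
S = 5/72
C² = P²·S² = 1/6 ; C = +0.408248

+√(1/6) = +0.408248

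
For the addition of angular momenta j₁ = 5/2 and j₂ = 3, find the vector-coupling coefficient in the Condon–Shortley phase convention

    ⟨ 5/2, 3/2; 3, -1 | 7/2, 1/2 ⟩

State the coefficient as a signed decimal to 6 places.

j₁+j₂−J=2  J+j₁−j₂=3  J−j₁+j₂=4  j₁+j₂+J+1=10
(j₁±m₁, j₂±m₂, J±M) = (4,1,2,4,4,3)
P² = 18432/175
sum k=0..1:
  [0] +1/16 = 1/16
  [1] −1/36 = -1/36
S = 5/144
C² = P²·S² = 8/63 ; C = +0.356348

+√(8/63) = +0.356348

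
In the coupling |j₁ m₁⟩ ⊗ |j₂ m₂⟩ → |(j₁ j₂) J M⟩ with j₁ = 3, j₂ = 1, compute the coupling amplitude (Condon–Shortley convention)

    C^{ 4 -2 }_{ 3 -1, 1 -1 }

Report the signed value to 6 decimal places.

√[9·0!6!2!/9! · 2!4!0!2!2!6!] = √(34560/7)
  +(−1)^0/∏(0,0,4,0,2,2)! = 1/96  (running 1/96)
⟨..|..⟩ = √(34560/7)·(1/96) = +0.731925

+√(15/28) = +0.731925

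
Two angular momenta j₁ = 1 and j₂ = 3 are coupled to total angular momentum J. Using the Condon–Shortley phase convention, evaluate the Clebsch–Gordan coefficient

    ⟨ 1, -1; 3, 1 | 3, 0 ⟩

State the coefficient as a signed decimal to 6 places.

j₁+j₂−J=1  J+j₁−j₂=1  J−j₁+j₂=5  j₁+j₂+J+1=8
(j₁±m₁, j₂±m₂, J±M) = (0,2,4,2,3,3)
P² = 72
sum k=1..1:
  [1] −1/12 = -1/12
S = -1/12
C² = P²·S² = 1/2 ; C = -0.707107

−√(1/2) ≈ -0.707107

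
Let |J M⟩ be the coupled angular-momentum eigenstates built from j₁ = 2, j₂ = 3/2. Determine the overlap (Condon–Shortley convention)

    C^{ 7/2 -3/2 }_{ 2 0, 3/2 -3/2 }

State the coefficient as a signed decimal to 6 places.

j₁+j₂−J=0  J+j₁−j₂=4  J−j₁+j₂=3  j₁+j₂+J+1=8
(j₁±m₁, j₂±m₂, J±M) = (2,2,0,3,2,5)
P² = 1152/7
sum k=0..0:
  [0] +1/24 = 1/24
S = 1/24
C² = P²·S² = 2/7 ; C = +0.534522

+0.534522  (= +√(2/7))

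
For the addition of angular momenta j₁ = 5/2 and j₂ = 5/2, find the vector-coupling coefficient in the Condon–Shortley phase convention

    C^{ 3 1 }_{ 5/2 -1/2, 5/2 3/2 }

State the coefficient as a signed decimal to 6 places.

triangle: 2!*3!*3!/9! = 72/362880
(j±m)!: 2!*3!*4!*1!*4!*2! = 13824
prefactor² = (2J+1)*Δ*N² = 96/5
  k=1: −1/(1!*1!*2!*3!*1!*0!) = -1/12
  k=2: +1/(2!*0!*1!*2!*2!*1!) = 1/8
Σ = 1/24  ⇒  CG² = 96/5*1/24² = 1/30
CG = +√(1/30) = +0.182574

+√(1/30) = +0.182574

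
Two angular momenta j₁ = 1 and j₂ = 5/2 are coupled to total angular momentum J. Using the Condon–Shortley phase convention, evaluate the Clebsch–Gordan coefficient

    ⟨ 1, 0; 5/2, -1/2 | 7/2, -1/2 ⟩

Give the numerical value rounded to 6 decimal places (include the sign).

√[8·0!2!5!/8! · 1!1!2!3!3!4!] = √(576/7)
  +(−1)^0/∏(0,0,1,2,1,3)! = 1/12  (running 1/12)
⟨..|..⟩ = √(576/7)·(1/12) = +0.755929

+√(4/7) ≈ +0.755929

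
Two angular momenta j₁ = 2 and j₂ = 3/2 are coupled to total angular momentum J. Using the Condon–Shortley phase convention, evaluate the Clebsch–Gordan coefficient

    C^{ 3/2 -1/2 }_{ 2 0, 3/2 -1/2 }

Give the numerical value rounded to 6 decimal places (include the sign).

−√(1/5) ≈ -0.447214

j₁+j₂−J=2  J+j₁−j₂=2  J−j₁+j₂=1  j₁+j₂+J+1=6
(j₁±m₁, j₂±m₂, J±M) = (2,2,1,2,1,2)
P² = 16/45
sum k=0..1:
  [0] +1/4 = 1/4
  [1] −1/1 = -1
S = -3/4
C² = P²·S² = 1/5 ; C = -0.447214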